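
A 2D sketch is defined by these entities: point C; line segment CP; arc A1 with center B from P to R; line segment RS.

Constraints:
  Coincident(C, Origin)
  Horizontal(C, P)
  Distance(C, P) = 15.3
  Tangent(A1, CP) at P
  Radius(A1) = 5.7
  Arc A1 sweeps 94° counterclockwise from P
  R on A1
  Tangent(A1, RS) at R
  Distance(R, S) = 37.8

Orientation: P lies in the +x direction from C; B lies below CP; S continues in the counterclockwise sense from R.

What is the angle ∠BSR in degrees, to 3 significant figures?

8.58°

On A1, P sits at bearing 90° from B; a 94° counterclockwise sweep puts R at bearing 184°, so R = B + 5.7·(cos 184°, sin 184°) = (9.61, -6.10). The tangent condition forces BR to be normal to RS, so RS runs along (−sin 184°, cos 184°); with |RS| = 37.8, S = (12.3, -43.8). Then cos ∠BSR = SB·SR / (|SB||SR|), giving 8.58°.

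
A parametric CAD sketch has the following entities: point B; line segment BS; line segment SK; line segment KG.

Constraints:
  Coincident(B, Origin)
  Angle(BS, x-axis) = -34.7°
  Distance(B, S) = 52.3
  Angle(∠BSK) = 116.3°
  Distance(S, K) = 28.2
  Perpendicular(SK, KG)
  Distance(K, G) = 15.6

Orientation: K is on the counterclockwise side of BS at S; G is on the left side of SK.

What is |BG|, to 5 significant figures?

60.150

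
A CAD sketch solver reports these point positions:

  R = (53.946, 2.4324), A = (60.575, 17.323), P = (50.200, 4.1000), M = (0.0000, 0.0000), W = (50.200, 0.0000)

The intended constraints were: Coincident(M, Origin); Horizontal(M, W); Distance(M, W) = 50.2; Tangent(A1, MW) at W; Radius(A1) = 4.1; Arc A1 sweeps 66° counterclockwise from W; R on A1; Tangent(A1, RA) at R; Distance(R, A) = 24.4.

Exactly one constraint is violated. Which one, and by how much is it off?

Distance(R, A) = 24.4 — off by 8.10.

M = (0.00, 0.00) ✓; M.y = 0.00, W.y = 0.00 ✓; |MW| = 50.20 ✓; ∠(PW, WM) = 90.00° ✓; |PW| = 4.100 ✓; bearing(P→R) − bearing(P→W) = 66.00° ✓; |PR| = 4.100 ✓; ∠(PR, RA) = 90.00° ✓; |RA| = 16.30 ✗.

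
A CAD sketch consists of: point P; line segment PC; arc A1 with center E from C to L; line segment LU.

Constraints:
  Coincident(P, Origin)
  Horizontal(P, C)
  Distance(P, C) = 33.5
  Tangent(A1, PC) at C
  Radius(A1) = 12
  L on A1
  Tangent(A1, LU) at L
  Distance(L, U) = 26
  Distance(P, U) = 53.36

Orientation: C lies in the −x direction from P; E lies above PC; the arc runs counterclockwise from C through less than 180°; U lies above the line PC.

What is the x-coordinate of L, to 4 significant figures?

-22.81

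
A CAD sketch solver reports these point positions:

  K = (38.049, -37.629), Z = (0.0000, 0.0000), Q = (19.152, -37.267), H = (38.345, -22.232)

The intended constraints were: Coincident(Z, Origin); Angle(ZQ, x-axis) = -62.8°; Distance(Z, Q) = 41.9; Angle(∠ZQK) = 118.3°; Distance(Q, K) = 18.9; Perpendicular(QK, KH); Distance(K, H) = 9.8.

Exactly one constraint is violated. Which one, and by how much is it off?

Distance(K, H) = 9.8 — off by 5.60.

Z = (0.00, 0.00) ✓; ZQ at -62.80° ✓; |ZQ| = 41.90 ✓; ∠ZQK = 118.3° ✓; |QK| = 18.90 ✓; ∠(QK, KH) = 90.00° ✓; |KH| = 15.40 ✗.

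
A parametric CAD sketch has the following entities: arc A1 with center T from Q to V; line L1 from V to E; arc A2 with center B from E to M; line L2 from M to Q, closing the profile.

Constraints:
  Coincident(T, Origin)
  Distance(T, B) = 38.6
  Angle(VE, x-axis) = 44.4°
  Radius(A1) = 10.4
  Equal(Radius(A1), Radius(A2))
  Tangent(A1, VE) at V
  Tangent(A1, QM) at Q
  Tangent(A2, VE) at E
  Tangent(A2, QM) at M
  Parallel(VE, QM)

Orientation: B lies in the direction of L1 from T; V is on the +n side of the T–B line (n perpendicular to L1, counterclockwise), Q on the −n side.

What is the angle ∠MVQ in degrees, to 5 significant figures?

61.682°

The slot axis is L1's direction at 44.4°, so u = (cos 44.4°, sin 44.4°) = (0.71447, 0.69966) and n = (−sin 44.4°, cos 44.4°) = (-0.69966, 0.71447). T is at the origin and B lies 38.6 along u from T, so B = 38.6·u = (27.579, 27.007). Tangency of A1 to both parallel lines with radius 10.4 puts V and Q at T ± 10.4·n: V = (-7.2765, 7.4305), Q = (7.2765, -7.4305). Equal radii place E and M the same way about B: E = B + 10.4·n = (20.302, 34.438), M = B − 10.4·n = (34.855, 19.576). Then cos ∠MVQ = VM·VQ / (|VM||VQ|), giving 61.682°.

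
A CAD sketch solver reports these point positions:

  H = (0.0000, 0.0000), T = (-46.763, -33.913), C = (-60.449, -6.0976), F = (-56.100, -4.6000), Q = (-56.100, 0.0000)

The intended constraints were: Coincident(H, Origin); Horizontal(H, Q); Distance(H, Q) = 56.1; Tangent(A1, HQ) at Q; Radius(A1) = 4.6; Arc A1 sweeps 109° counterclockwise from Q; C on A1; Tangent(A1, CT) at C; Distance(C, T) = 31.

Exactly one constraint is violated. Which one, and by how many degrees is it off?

Tangent(A1, CT) at C — off by 7.20°.

H = (0.00, 0.00) ✓; H.y = 0.00, Q.y = 0.00 ✓; |HQ| = 56.10 ✓; ∠(FQ, QH) = 90.00° ✓; |FQ| = 4.600 ✓; bearing(F→C) − bearing(F→Q) = 109.0° ✓; |FC| = 4.600 ✓; ∠(FC, CT) = 82.80° ✗; |CT| = 31.00 ✓.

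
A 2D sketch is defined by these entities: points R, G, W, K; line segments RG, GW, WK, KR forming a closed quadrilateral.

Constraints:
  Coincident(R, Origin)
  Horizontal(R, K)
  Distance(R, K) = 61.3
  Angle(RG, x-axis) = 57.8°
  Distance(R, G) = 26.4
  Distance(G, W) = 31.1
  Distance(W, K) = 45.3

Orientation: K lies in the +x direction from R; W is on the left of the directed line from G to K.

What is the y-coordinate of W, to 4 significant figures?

39.85

R is at the origin; R and K share the same y with |RK| = 61.3 and K in +x, so K = (61.3, 0). RG runs at 57.8° with |RG| = 26.4, so G = (14.07, 22.34). W is determined by |GW| = 31.1 and |WK| = 45.3 together: it lies at the intersection of circle(G, 31.1) and circle(K, 45.3). With |GK| = 52.25, the foot of the radical line on GK is 15.74 from G and the perpendicular offset is √(31.1² − 15.74²) = 26.82. Taking the left-of-GK solution: W = (39.77, 39.85).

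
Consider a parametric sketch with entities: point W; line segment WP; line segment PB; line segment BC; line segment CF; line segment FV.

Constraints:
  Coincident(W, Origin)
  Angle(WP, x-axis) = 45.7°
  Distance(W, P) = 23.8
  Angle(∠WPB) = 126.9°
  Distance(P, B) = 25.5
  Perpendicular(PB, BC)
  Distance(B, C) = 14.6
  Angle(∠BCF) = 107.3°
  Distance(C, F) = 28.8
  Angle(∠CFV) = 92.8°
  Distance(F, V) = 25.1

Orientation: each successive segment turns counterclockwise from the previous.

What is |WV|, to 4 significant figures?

19.78

∠BCF = 107.3° gives CF at -98.50° from the x-axis; with |CF| = 28.8, F = (-5.964, 11.52). ∠CFV = 92.8° gives FV at -11.30° from the x-axis; with |FV| = 25.1, V = (18.65, 6.598). Then |WV| = |V − W| = 19.78.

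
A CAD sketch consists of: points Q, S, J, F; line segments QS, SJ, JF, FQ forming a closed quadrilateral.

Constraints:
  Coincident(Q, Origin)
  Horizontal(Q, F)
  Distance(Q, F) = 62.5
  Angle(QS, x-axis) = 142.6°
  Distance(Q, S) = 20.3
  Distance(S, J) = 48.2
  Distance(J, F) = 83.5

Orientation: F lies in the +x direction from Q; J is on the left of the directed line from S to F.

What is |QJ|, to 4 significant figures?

57.17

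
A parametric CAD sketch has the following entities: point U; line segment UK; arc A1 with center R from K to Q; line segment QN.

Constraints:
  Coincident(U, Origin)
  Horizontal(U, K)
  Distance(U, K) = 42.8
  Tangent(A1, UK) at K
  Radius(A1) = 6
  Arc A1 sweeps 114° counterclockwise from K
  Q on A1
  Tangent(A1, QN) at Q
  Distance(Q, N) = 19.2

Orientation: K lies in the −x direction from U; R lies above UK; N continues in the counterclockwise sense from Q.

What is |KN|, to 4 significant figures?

26.08

U is at the origin; U and K share the same y with |UK| = 42.8 and K on the −x side, so K = (-42.80, 0.000). Tangency of A1 to UK means the radius RK is perpendicular to UK, so R = K + (0, 6) = (-42.80, 6.000). On A1, K sits at bearing -90° from R; a 114° counterclockwise sweep puts Q at bearing 24°, so Q = R + 6.0·(cos 24°, sin 24°) = (-37.32, 8.440). A1 meets QN tangentially, so RQ is at right angles to QN, so QN runs along (−sin 24°, cos 24°); with |QN| = 19.2, N = (-45.13, 25.98). Then |KN| = |N − K| = 26.08.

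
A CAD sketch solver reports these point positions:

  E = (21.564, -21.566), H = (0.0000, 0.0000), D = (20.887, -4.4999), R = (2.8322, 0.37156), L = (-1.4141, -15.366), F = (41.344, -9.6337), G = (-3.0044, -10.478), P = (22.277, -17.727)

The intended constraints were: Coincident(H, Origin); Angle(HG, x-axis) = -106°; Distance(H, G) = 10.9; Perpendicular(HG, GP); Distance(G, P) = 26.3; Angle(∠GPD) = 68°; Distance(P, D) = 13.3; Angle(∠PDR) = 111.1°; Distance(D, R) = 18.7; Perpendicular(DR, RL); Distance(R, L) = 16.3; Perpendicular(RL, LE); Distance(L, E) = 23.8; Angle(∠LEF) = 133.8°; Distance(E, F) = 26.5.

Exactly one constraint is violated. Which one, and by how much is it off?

Distance(E, F) = 26.5 — off by 3.40.

H = (0.00, 0.00) ✓; HG at -106.0° ✓; |HG| = 10.90 ✓; ∠(HG, GP) = 90.00° ✓; |GP| = 26.30 ✓; ∠GPD = 68.00° ✓; |PD| = 13.30 ✓; ∠PDR = 111.1° ✓; |DR| = 18.70 ✓; ∠(DR, RL) = 90.00° ✓; |RL| = 16.30 ✓; ∠(RL, LE) = 90.00° ✓; |LE| = 23.80 ✓; ∠LEF = 133.8° ✓; |EF| = 23.10 ✗.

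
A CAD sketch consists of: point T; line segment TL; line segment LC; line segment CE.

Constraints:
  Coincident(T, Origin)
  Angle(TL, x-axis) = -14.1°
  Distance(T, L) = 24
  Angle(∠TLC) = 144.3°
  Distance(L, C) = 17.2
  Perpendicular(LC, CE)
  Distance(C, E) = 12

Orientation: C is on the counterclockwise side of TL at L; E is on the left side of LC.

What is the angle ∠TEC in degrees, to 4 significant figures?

93.13°

∠TLC = 144.3°, so LC runs at -14.1° + (180° − 144.3°) = 21.60° from the x-axis; with |LC| = 17.2, C = L + 17.2·(cos 21.60°, sin 21.60°) = (39.27, 0.4850). LC is perpendicular to CE; with |CE| = 12.0 on the left of LC, E = C + 12.0·(-0.3681, 0.9298) = (34.85, 11.64). Then cos ∠TEC = ET·EC / (|ET||EC|), giving 93.13°.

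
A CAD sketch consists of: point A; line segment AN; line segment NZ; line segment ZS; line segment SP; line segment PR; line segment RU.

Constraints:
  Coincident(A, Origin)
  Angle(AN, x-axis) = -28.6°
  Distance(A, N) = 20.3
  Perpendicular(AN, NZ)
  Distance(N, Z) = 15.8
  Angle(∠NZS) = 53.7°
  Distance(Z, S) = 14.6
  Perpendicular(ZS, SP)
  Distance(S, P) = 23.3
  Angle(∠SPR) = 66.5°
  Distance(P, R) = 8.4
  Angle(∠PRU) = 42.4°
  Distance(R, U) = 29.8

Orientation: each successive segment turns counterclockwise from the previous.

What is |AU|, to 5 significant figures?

13.406

A is at the origin; AN runs at -28.6° with length 20.3, so N = (17.823, -9.7174). AN is perpendicular to NZ, so NZ runs at 61.400°; with |NZ| = 15.8, Z = (25.386, 4.1547). ∠NZS = 53.7° gives ZS at -172.30° from the x-axis; with |ZS| = 14.6, S = (10.918, 2.1985). ZS ⟂ SP, so SP runs at -82.300°; with |SP| = 23.3, P = (14.040, -20.891). ∠SPR = 66.5° gives PR at 31.200° from the x-axis; with |PR| = 8.4, R = (21.225, -16.540). ∠PRU = 42.4° gives RU at 168.80° from the x-axis; with |RU| = 29.8, U = (-8.0075, -10.752). Then |AU| = |U − A| = 13.406.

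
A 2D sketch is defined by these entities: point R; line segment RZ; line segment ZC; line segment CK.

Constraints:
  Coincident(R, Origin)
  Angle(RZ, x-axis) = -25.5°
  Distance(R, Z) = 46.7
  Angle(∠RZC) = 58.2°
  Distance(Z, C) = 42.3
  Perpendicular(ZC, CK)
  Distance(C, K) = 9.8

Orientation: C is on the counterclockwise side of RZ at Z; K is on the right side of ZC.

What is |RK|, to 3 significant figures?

52.6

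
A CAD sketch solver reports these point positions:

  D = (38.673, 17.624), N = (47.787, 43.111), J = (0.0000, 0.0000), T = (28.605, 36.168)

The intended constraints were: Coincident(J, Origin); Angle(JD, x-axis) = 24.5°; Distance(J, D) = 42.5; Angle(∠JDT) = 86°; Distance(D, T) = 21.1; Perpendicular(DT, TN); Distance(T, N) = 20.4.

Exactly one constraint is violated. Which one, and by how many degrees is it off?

Perpendicular(DT, TN) — off by 8.60°.

J = (0.00, 0.00) ✓; JD at 24.50° ✓; |JD| = 42.50 ✓; ∠JDT = 86.00° ✓; |DT| = 21.10 ✓; ∠(DT, TN) = 98.60° ✗; |TN| = 20.40 ✓.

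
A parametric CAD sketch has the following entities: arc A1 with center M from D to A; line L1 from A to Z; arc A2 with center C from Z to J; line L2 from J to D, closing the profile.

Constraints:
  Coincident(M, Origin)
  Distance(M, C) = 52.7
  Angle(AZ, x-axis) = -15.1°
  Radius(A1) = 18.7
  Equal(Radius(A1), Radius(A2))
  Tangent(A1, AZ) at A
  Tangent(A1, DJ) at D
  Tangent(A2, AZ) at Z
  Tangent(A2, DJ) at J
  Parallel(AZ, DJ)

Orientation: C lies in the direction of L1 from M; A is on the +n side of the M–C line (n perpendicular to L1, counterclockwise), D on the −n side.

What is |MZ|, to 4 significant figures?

55.92

The slot axis is L1's direction at -15.1°, so u = (cos -15.1°, sin -15.1°) = (0.9655, -0.2605) and n = (−sin -15.1°, cos -15.1°) = (0.2605, 0.9655). M is at the origin and C lies 52.7 along u from M, so C = 52.7·u = (50.88, -13.73). Tangency of A1 to both parallel lines with radius 18.7 puts A and D at M ± 18.7·n: A = (4.871, 18.05), D = (-4.871, -18.05). Equal radii place Z and J the same way about C: Z = C + 18.7·n = (55.75, 4.326), J = C − 18.7·n = (46.01, -31.78). Then |MZ| = |Z − M| = 55.92.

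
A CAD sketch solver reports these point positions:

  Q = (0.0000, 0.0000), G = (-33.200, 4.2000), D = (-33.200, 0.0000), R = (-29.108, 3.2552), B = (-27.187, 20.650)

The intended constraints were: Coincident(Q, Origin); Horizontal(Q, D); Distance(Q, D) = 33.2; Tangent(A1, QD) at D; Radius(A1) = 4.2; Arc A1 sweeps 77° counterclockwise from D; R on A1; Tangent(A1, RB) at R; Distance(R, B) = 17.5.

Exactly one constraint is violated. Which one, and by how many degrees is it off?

Tangent(A1, RB) at R — off by 6.70°.

Q = (0.00, 0.00) ✓; Q.y = 0.00, D.y = 0.00 ✓; |QD| = 33.20 ✓; ∠(GD, DQ) = 90.00° ✓; |GD| = 4.200 ✓; bearing(G→R) − bearing(G→D) = 77.00° ✓; |GR| = 4.200 ✓; ∠(GR, RB) = 83.30° ✗; |RB| = 17.50 ✓.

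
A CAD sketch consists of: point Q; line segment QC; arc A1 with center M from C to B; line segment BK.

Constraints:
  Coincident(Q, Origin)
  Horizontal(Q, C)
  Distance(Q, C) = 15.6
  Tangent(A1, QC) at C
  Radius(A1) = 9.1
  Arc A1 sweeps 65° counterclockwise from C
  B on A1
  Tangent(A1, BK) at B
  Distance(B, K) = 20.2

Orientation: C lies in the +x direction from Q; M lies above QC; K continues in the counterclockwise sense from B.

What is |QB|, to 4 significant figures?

24.42

Since A1 is tangent to QC there, MC ⟂ QC, so M = C + (0, 9.1) = (15.60, 9.100). On A1, C sits at bearing -90° from M; a 65° counterclockwise sweep puts B at bearing -25°, so B = M + 9.1·(cos -25°, sin -25°) = (23.85, 5.254). Then |QB| = |B − Q| = 24.42.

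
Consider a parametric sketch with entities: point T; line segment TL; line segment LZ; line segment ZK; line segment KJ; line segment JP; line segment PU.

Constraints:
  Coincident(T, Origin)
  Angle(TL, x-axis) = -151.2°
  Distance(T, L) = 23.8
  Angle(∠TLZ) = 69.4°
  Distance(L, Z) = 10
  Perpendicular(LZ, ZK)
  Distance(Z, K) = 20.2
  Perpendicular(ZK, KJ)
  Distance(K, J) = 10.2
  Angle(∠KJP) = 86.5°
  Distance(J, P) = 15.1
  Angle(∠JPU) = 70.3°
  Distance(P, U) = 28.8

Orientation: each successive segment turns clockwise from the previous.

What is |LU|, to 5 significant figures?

31.794

∠KJP = 86.5° gives JP at -175.30° from the x-axis; with |JP| = 15.1, P = (-15.883, -10.020). ∠JPU = 70.3° gives PU at 75.000° from the x-axis; with |PU| = 28.8, U = (-8.4293, 17.799). Then |LU| = |U − L| = 31.794.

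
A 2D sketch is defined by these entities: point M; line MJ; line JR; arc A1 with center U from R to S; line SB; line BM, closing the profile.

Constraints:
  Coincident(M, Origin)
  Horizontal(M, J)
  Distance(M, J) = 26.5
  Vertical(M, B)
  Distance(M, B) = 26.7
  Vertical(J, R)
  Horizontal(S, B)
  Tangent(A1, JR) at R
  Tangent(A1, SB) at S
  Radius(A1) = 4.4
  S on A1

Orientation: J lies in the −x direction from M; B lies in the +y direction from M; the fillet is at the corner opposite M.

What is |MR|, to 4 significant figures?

34.63

M is at the origin; MJ is horizontal with |MJ| = 26.5 and J on the −x side, so J = (-26.50, 0.000). M and B share the same x with |MB| = 26.7 and B on the +y side, so B = (0.000, 26.70). The virtual corner opposite M is at (-26.50, 26.70). Tangency of A1 to JR means the radius UR is perpendicular to JR and the tangent condition forces US to be normal to SB, with radius 4.4, so the center U sits 4.4 in from both sides at U = (-22.10, 22.30). That places the tangent points at R = (-26.50, 22.30) on JR and S = (-22.10, 26.70) on SB. Then |MR| = |R − M| = 34.63.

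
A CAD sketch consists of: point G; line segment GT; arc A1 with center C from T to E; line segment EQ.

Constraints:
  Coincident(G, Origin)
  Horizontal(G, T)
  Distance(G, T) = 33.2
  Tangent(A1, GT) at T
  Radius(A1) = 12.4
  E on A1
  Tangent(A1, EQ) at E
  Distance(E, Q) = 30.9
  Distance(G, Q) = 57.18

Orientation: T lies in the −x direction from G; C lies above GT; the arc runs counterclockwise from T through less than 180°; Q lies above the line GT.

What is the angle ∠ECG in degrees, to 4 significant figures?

44.41°

G is at the origin; G and T share the same y with |GT| = 33.2 and T on the −x side, so T = (-33.20, 0.000). The tangent condition forces CT to be normal to GT, so C = T + (0, 12.4) = (-33.20, 12.40). Since CE ⟂ EQ (tangency), |CQ| = √(12.4² + 30.9²) = 33.30 regardless of where E sits on A1. So Q lies on both circle(G, 57.18) and circle(C, 33.30); the above-GT intersection is Q = (-34.40, 45.67). E is the foot of the tangent from Q: E = (-21.87, 17.43).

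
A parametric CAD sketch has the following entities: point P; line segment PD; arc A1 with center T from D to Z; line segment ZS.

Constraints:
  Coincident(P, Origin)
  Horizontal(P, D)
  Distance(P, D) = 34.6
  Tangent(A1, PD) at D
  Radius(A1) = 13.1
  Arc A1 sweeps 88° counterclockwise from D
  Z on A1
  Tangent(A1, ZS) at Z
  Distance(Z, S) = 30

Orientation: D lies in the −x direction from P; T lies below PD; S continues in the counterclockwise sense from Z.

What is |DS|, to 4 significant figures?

44.91

P is at the origin; PD is horizontal with |PD| = 34.6 and D on the −x side, so D = (-34.60, 0.000). The tangent condition forces TD to be normal to PD, so T = D + (0, -13.1) = (-34.60, -13.10). On A1, D sits at bearing 90° from T; an 88° counterclockwise sweep puts Z at bearing 178°, so Z = T + 13.1·(cos 178°, sin 178°) = (-47.69, -12.64). A1 meets ZS tangentially, so TZ is at right angles to ZS, so ZS runs along (−sin 178°, cos 178°); with |ZS| = 30.0, S = (-48.74, -42.62). Then |DS| = |S − D| = 44.91.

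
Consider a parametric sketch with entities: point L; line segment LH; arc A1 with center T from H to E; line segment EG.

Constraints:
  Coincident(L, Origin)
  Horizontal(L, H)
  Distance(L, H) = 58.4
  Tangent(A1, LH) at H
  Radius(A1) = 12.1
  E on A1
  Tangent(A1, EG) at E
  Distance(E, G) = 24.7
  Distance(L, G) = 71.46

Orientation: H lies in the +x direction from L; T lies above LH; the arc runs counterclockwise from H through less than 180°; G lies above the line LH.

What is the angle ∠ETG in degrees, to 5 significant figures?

63.901°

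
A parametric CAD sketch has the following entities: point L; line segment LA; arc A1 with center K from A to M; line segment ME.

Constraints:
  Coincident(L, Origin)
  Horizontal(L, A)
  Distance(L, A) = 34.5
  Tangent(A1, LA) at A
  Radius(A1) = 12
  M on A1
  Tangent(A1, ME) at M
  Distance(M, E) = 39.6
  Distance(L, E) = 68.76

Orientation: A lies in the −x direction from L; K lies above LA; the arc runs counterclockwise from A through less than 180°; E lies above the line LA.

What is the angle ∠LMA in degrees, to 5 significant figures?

82.291°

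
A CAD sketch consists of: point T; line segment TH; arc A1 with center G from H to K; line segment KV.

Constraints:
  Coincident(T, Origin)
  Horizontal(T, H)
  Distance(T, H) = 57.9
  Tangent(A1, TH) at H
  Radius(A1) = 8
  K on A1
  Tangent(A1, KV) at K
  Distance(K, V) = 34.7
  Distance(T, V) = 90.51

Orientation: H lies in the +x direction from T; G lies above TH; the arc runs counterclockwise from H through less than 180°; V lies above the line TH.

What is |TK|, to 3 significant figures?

64.4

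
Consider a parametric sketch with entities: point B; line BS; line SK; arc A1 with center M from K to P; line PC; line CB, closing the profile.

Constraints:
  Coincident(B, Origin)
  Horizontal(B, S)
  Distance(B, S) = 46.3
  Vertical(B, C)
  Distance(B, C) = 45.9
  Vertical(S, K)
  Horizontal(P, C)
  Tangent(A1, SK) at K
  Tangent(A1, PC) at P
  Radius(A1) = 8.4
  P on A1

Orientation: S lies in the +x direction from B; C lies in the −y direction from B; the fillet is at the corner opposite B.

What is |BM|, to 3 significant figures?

53.3

B is at the origin; BS is horizontal with |BS| = 46.3 and S on the +x side, so S = (46.3, 0.00). B and C share the same x with |BC| = 45.9 and C on the −y side, so C = (0.00, -45.9). The virtual corner opposite B is at (46.3, -45.9). The tangent condition forces MK to be normal to SK and A1 meets PC tangentially, so MP is at right angles to PC, with radius 8.4, so the center M sits 8.4 in from both sides at M = (37.9, -37.5). Then |BM| = |M − B| = 53.3.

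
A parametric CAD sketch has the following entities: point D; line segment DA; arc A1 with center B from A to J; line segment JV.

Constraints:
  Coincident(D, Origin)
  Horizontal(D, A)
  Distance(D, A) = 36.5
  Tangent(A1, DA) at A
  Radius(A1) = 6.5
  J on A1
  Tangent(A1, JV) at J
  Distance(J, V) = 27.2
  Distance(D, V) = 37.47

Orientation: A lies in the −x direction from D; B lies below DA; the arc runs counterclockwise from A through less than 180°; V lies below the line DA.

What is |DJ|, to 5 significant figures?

42.578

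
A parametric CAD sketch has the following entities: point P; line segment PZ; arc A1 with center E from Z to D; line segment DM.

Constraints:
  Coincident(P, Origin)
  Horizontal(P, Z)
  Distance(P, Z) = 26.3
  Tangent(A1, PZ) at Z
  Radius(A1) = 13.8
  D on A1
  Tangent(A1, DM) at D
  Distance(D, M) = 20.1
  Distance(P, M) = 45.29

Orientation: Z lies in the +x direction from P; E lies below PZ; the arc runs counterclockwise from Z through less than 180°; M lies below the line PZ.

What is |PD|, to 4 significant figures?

25.23

P is at the origin; PZ is horizontal with |PZ| = 26.3 and Z on the +x side, so Z = (26.30, 0.000). Tangency of A1 to PZ means the radius EZ is perpendicular to PZ, so E = Z + (0, -13.8) = (26.30, -13.80). Since ED ⟂ DM (tangency), |EM| = √(13.8² + 20.1²) = 24.38 regardless of where D sits on A1. So M lies on both circle(P, 45.29) and circle(E, 24.38); the below-PZ intersection is M = (24.47, -38.11). D is the foot of the tangent from M: D = (14.37, -20.73).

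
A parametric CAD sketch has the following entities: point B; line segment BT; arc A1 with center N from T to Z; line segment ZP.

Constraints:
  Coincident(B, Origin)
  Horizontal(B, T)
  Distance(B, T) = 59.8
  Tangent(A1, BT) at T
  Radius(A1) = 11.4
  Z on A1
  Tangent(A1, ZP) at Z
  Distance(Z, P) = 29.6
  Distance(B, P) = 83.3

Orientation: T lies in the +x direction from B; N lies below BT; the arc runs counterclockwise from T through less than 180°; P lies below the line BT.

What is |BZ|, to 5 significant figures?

55.365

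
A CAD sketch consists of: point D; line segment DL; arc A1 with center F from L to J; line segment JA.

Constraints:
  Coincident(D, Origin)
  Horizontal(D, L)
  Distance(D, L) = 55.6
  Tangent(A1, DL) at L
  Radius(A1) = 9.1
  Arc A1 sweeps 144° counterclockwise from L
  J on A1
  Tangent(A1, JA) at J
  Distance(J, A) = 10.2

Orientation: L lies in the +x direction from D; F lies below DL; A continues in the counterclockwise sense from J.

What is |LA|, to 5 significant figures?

22.644

On A1, L sits at bearing 90° from F; a 144° counterclockwise sweep puts J at bearing 234°, so J = F + 9.1·(cos 234°, sin 234°) = (50.251, -16.462). The tangent condition forces FJ to be normal to JA, so JA runs along (−sin 234°, cos 234°); with |JA| = 10.2, A = (58.503, -22.457). Then |LA| = |A − L| = 22.644.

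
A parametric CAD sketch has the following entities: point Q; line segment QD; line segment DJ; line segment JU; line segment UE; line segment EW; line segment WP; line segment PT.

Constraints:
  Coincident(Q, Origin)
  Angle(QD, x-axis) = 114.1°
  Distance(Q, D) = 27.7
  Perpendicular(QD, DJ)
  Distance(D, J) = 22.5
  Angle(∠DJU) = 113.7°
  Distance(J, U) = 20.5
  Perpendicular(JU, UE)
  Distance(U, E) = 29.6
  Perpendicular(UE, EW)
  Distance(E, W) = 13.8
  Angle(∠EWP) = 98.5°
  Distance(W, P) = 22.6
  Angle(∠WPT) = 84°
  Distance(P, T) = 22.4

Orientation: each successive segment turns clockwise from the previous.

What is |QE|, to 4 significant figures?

4.694

Q is at the origin; QD runs at 114.1° with length 27.7, so D = (-11.31, 25.29). QD ⟂ DJ, so DJ runs at 24.10°; with |DJ| = 22.5, J = (9.228, 34.47). ∠DJU = 113.7° gives JU at -42.20° from the x-axis; with |JU| = 20.5, U = (24.41, 20.70). The perpendicularity gives UE at right angles to JU, so UE runs at -132.2°; with |UE| = 29.6, E = (4.532, -1.225). Then |QE| = |E − Q| = 4.694.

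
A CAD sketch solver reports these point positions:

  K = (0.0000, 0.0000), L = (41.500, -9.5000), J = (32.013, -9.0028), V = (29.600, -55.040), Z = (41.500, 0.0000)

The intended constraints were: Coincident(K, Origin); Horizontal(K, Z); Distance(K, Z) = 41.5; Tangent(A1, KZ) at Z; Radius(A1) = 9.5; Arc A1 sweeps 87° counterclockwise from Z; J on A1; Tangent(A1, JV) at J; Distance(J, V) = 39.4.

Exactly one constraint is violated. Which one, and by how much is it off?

Distance(J, V) = 39.4 — off by 6.70.

K = (0.00, 0.00) ✓; K.y = 0.00, Z.y = 0.00 ✓; |KZ| = 41.50 ✓; ∠(LZ, ZK) = 90.00° ✓; |LZ| = 9.500 ✓; bearing(L→J) − bearing(L→Z) = 87.00° ✓; |LJ| = 9.500 ✓; ∠(LJ, JV) = 90.00° ✓; |JV| = 46.10 ✗.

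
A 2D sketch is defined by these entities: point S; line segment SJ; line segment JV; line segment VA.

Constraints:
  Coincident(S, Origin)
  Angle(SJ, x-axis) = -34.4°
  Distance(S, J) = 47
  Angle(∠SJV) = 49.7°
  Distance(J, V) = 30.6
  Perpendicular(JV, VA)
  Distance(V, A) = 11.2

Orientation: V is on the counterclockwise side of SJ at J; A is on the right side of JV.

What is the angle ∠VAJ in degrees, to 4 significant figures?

69.90°

∠SJV = 49.7°, so JV runs at -34.4° + (180° − 49.7°) = 95.90° from the x-axis; with |JV| = 30.6, V = J + 30.6·(cos 95.90°, sin 95.90°) = (35.63, 3.884). JV is perpendicular to VA; with |VA| = 11.2 on the right of JV, A = V + 11.2·(0.9947, 0.1028) = (46.78, 5.036). Then cos ∠VAJ = AV·AJ / (|AV||AJ|), giving 69.90°.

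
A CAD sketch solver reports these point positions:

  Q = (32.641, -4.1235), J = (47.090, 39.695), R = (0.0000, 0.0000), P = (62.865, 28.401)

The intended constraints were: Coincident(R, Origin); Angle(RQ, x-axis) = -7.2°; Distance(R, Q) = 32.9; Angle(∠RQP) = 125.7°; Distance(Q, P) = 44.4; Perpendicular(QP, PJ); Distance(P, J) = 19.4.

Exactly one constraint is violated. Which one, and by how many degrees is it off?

Perpendicular(QP, PJ) — off by 7.30°.

R = (0.00, 0.00) ✓; RQ at -7.200° ✓; |RQ| = 32.90 ✓; ∠RQP = 125.7° ✓; |QP| = 44.40 ✓; ∠(QP, PJ) = 97.30° ✗; |PJ| = 19.40 ✓.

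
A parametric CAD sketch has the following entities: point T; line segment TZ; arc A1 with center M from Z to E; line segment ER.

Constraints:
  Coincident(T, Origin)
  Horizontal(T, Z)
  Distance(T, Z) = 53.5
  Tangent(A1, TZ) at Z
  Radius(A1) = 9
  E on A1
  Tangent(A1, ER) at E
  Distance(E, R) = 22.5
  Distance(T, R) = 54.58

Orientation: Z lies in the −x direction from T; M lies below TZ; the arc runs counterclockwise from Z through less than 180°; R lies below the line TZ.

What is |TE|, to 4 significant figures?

61.92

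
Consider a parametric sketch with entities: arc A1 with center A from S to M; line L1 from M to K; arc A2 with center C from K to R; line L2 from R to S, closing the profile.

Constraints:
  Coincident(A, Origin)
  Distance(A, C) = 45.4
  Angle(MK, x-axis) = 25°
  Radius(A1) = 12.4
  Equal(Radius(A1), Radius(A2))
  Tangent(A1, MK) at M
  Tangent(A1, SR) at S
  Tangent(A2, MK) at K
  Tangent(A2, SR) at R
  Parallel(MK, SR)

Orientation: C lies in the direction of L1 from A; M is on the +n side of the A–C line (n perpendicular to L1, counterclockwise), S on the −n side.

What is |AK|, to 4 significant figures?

47.06

Tangency of A1 to both parallel lines with radius 12.4 puts M and S at A ± 12.4·n: M = (-5.240, 11.24), S = (5.240, -11.24). Equal radii place K and R the same way about C: K = C + 12.4·n = (35.91, 30.43), R = C − 12.4·n = (46.39, 7.949). Then |AK| = |K − A| = 47.06.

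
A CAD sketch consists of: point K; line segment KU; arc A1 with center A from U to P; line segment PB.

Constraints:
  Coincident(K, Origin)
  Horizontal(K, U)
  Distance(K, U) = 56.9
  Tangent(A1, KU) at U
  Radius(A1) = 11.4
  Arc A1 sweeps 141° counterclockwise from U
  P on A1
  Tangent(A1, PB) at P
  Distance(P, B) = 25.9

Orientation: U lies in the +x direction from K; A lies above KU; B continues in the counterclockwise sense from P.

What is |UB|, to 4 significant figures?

38.79

K is at the origin; KU is horizontal with |KU| = 56.9 and U on the +x side, so U = (56.90, 0.000). A1 meets KU tangentially, so AU is at right angles to KU, so A = U + (0, 11.4) = (56.90, 11.40). On A1, U sits at bearing -90° from A; a 141° counterclockwise sweep puts P at bearing 51°, so P = A + 11.4·(cos 51°, sin 51°) = (64.07, 20.26). A1 meets PB tangentially, so AP is at right angles to PB, so PB runs along (−sin 51°, cos 51°); with |PB| = 25.9, B = (43.95, 36.56). Then |UB| = |B − U| = 38.79.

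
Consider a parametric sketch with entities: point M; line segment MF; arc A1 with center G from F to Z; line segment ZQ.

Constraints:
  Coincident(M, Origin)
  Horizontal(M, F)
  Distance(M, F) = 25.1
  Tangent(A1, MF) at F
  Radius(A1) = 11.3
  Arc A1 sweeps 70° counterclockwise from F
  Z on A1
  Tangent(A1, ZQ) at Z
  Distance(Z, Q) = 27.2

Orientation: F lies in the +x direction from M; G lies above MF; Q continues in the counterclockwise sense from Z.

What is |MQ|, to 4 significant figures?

55.82

On A1, F sits at bearing -90° from G; a 70° counterclockwise sweep puts Z at bearing -20°, so Z = G + 11.3·(cos -20°, sin -20°) = (35.72, 7.435). Tangency of A1 to ZQ means the radius GZ is perpendicular to ZQ, so ZQ runs along (−sin -20°, cos -20°); with |ZQ| = 27.2, Q = (45.02, 32.99). Then |MQ| = |Q − M| = 55.82.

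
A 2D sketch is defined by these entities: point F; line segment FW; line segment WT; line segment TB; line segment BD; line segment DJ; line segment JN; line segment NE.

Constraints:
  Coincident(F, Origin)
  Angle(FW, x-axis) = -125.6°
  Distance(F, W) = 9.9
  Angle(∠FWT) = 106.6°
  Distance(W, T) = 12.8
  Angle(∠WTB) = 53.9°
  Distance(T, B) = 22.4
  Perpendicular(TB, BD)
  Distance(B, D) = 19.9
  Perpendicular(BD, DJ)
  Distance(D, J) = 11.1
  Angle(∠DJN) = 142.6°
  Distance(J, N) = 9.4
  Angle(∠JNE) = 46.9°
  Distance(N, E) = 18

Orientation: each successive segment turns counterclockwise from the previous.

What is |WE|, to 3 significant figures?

14.1

F is at the origin; FW runs at -125.6° with length 9.9, so W = (-5.76, -8.05). ∠FWT = 106.6° gives WT at -52.2° from the x-axis; with |WT| = 12.8, T = (2.08, -18.2). ∠WTB = 53.9° gives TB at 73.9° from the x-axis; with |TB| = 22.4, B = (8.29, 3.36). TB is perpendicular to BD, so BD runs at 164°; with |BD| = 19.9, D = (-10.8, 8.88). The perpendicularity gives DJ at right angles to BD, so DJ runs at -106°; with |DJ| = 11.1, J = (-13.9, -1.79). ∠DJN = 142.6° gives JN at -68.7° from the x-axis; with |JN| = 9.4, N = (-10.5, -10.5). ∠JNE = 46.9° gives NE at 64.4° from the x-axis; with |NE| = 18.0, E = (-2.71, 5.69). Then |WE| = |E − W| = 14.1.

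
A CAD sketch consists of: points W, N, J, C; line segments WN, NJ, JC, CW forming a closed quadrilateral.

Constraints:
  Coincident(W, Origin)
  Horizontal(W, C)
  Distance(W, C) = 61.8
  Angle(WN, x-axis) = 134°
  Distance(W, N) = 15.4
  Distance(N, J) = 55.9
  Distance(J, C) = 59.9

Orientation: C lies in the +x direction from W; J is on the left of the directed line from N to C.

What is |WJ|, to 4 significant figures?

58.11

W is at the origin; WC is horizontal with |WC| = 61.8 and C in +x, so C = (61.8, 0). WN runs at 134.0° with |WN| = 15.4, so N = (-10.70, 11.08). J is determined by |NJ| = 55.9 and |JC| = 59.9 together: it lies at the intersection of circle(N, 55.9) and circle(C, 59.9). With |NC| = 73.34, the foot of the radical line on NC is 33.51 from N and the perpendicular offset is √(55.9² − 33.51²) = 44.74. Taking the left-of-NC solution: J = (29.19, 50.24).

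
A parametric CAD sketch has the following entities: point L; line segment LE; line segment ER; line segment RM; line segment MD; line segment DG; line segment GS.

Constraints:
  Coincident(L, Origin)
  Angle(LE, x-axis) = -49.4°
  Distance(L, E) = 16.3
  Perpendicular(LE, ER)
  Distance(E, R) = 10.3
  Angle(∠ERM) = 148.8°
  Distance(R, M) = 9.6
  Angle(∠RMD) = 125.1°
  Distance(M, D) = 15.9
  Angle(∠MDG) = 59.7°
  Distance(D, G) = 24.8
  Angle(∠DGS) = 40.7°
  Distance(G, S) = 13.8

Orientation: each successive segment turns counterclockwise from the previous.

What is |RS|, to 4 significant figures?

6.417

∠MDG = 59.7° gives DG at -113.0° from the x-axis; with |DG| = 24.8, G = (2.234, -6.634). ∠DGS = 40.7° gives GS at 26.30° from the x-axis; with |GS| = 13.8, S = (14.61, -0.5193). Then |RS| = |S − R| = 6.417.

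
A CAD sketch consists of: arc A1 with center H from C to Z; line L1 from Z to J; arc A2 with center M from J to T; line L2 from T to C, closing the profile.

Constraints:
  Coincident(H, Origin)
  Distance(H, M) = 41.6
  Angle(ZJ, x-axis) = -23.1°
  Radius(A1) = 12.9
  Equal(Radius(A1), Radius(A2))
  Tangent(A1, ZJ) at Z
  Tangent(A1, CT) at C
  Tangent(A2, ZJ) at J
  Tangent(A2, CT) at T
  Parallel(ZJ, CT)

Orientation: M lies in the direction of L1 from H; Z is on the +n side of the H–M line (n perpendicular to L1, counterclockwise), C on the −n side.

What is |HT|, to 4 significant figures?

43.55

Tangency of A1 to both parallel lines with radius 12.9 puts Z and C at H ± 12.9·n: Z = (5.061, 11.87), C = (-5.061, -11.87). Equal radii place J and T the same way about M: J = M + 12.9·n = (43.33, -4.456), T = M − 12.9·n = (33.20, -28.19). Then |HT| = |T − H| = 43.55.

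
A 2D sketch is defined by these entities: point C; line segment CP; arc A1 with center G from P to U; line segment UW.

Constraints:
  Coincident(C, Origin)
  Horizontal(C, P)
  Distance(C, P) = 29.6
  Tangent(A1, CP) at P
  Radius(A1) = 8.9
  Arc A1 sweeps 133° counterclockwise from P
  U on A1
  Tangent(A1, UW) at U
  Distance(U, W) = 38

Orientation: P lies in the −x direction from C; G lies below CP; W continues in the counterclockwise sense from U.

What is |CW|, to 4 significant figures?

43.96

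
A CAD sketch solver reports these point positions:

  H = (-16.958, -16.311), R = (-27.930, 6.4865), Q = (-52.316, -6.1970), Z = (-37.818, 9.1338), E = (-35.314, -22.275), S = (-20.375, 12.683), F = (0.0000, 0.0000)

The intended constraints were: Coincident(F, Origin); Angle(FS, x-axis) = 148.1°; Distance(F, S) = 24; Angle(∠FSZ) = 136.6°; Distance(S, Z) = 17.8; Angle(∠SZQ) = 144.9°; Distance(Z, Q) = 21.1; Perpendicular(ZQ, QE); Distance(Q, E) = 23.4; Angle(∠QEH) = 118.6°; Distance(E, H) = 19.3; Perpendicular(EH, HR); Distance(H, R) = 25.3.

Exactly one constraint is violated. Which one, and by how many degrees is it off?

Perpendicular(EH, HR) — off by 7.70°.

F = (0.00, 0.00) ✓; FS at 148.1° ✓; |FS| = 24.00 ✓; ∠FSZ = 136.6° ✓; |SZ| = 17.80 ✓; ∠SZQ = 144.9° ✓; |ZQ| = 21.10 ✓; ∠(ZQ, QE) = 90.00° ✓; |QE| = 23.40 ✓; ∠QEH = 118.6° ✓; |EH| = 19.30 ✓; ∠(EH, HR) = 97.70° ✗; |HR| = 25.30 ✓.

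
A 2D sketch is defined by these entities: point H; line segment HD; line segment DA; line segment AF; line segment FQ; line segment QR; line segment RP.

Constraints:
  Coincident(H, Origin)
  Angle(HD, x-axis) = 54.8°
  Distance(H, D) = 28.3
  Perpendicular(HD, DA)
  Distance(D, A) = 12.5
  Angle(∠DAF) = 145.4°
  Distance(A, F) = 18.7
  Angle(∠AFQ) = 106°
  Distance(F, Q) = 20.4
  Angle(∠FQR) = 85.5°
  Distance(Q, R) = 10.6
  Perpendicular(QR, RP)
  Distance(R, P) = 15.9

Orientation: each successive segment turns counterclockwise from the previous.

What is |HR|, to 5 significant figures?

11.902

∠AFQ = 106.0° gives FQ at -106.60° from the x-axis; with |FQ| = 20.4, Q = (-18.428, 10.977). ∠FQR = 85.5° gives QR at -12.100° from the x-axis; with |QR| = 10.6, R = (-8.0638, 8.7547). Then |HR| = |R − H| = 11.902.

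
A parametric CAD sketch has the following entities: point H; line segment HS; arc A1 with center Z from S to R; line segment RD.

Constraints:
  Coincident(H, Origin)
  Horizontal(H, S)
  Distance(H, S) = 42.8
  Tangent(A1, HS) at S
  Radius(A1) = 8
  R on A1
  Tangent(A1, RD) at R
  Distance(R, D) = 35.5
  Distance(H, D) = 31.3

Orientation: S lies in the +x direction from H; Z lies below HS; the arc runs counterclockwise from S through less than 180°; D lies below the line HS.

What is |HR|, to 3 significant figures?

37.0

Checks: |HS| = 42.80 ✓; |ZS| = 8.000 ✓; |ZR| = 8.000 ✓; ∠(ZR, RD) = 90.00° ✓; |RD| = 35.50 ✓; |HD| = 31.30 ✓.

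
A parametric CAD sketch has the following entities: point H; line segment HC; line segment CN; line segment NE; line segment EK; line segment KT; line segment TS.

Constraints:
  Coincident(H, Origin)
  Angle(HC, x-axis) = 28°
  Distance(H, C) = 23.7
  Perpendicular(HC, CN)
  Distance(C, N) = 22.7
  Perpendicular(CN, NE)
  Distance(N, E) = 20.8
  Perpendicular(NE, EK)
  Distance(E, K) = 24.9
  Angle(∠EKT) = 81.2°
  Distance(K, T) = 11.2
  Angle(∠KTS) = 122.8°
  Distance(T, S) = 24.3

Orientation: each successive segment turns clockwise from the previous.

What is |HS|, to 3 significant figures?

32.3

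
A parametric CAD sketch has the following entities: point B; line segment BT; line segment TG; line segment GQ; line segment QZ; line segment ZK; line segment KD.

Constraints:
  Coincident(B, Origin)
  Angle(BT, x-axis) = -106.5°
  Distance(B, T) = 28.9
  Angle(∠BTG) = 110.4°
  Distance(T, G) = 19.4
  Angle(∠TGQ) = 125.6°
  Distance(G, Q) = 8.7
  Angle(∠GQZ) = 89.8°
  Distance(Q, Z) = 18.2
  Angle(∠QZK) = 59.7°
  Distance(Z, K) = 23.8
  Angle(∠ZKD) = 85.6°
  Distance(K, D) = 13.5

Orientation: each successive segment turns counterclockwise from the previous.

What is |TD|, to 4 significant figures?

21.92

B is at the origin; BT runs at -106.5° with length 28.9, so T = (-8.208, -27.71). ∠BTG = 110.4° gives TG at -36.90° from the x-axis; with |TG| = 19.4, G = (7.306, -39.36). ∠TGQ = 125.6° gives GQ at 17.50° from the x-axis; with |GQ| = 8.7, Q = (15.60, -36.74). ∠GQZ = 89.8° gives QZ at 107.7° from the x-axis; with |QZ| = 18.2, Z = (10.07, -19.40). ∠QZK = 59.7° gives ZK at -132.0° from the x-axis; with |ZK| = 23.8, K = (-5.856, -37.09). ∠ZKD = 85.6° gives KD at -37.60° from the x-axis; with |KD| = 13.5, D = (4.840, -45.33). Then |TD| = |D − T| = 21.92.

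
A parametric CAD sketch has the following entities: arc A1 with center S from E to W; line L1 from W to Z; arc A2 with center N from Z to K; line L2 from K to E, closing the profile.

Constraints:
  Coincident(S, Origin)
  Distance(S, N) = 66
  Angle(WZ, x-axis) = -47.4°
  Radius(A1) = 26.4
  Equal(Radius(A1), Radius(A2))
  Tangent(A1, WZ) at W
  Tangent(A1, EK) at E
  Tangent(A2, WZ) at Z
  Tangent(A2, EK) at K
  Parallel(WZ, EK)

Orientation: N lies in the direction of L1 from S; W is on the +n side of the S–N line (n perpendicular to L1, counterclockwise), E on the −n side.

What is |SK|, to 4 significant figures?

71.08

Tangency of A1 to both parallel lines with radius 26.4 puts W and E at S ± 26.4·n: W = (19.43, 17.87), E = (-19.43, -17.87). Equal radii place Z and K the same way about N: Z = N + 26.4·n = (64.11, -30.71), K = N − 26.4·n = (25.24, -66.45). Then |SK| = |K − S| = 71.08.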